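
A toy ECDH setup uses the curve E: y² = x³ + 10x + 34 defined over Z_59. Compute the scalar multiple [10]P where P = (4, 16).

Repeated addition: build up to 10P.
2P: tangent at (4, 16): λ = (3·4² + 10)/(2·16) ≡ 58/32. 32⁻¹ ≡ 24 (mod 59), so λ ≡ 58·24 ≡ 35.
  x = λ² - 4 - 4 = 1225 - 8 ≡ 37; y = λ·(4 - 37) - 16 ≡ 9. → (37, 9)
3P: (37, 9) + (4, 16). λ = (16 - 9)/(4 - 37) ≡ 7/26 mod 59. 26⁻¹ ≡ 25 (mod 59), so λ ≡ 57.
  x = λ² - 37 - 4 = 3249 - 41 ≡ 22; y = λ·(37 - 22) - 9 ≡ 20. → (22, 20)
4P: (22, 20) + (4, 16). λ = (16 - 20)/(4 - 22) ≡ 55/41 mod 59. 41⁻¹ ≡ 36 (mod 59) since 41·36 = 1476 ≡ 1, so λ ≡ 33.
  x = λ² - 22 - 4 = 1089 - 26 ≡ 1; y = λ·(22 - 1) - 20 ≡ 24. → (1, 24)
5P: (1, 24) + (4, 16). λ = (16 - 24)/(4 - 1) ≡ 51/3 mod 59. 3⁻¹ ≡ 20 (mod 59), so λ ≡ 17.
  x = λ² - 1 - 4 = 289 - 5 ≡ 48; y = λ·(1 - 48) - 24 ≡ 3. → (48, 3)
6P: (48, 3) + (4, 16). λ = (16 - 3)/(4 - 48) ≡ 13/15 mod 59. 15⁻¹ ≡ 4 (mod 59), so λ ≡ 52.
  x = λ² - 48 - 4 = 2704 - 52 ≡ 56; y = λ·(48 - 56) - 3 ≡ 53. → (56, 53)
7P: (56, 53) + (4, 16). λ = (16 - 53)/(4 - 56) ≡ 22/7 mod 59. 7⁻¹ ≡ 17 (mod 59), so λ ≡ 20.
  x = λ² - 56 - 4 = 400 - 60 ≡ 45; y = λ·(56 - 45) - 53 ≡ 49. → (45, 49)
8P: (45, 49) + (4, 16). λ = (16 - 49)/(4 - 45) ≡ 26/18 mod 59. 18⁻¹ ≡ 23 (mod 59) since 18·23 = 414 ≡ 1, so λ ≡ 8.
  x = λ² - 45 - 4 = 64 - 49 ≡ 15; y = λ·(45 - 15) - 49 ≡ 14. → (15, 14)
9P: (15, 14) + (4, 16). λ = (16 - 14)/(4 - 15) ≡ 2/48 mod 59. 48⁻¹ ≡ 16 (mod 59) since 48·16 = 768 ≡ 1, so λ ≡ 32.
  x = λ² - 15 - 4 = 1024 - 19 ≡ 2; y = λ·(15 - 2) - 14 ≡ 48. → (2, 48)
10P: (2, 48) + (4, 16). λ = (16 - 48)/(4 - 2) ≡ 27/2 mod 59. 2⁻¹ ≡ 30 (mod 59), so λ ≡ 43.
  x = λ² - 2 - 4 = 1849 - 6 ≡ 14; y = λ·(2 - 14) - 48 ≡ 26. → (14, 26)

(14, 26)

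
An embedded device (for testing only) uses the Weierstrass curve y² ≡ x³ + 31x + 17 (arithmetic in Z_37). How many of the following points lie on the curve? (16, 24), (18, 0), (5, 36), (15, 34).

3

(16, 24): 24² ≡ 21, rhs ≡ 21 → on.
(18, 0): 0² ≡ 0, rhs ≡ 6 → off.
(5, 36): 36² ≡ 1, rhs ≡ 1 → on.
(15, 34): 34² ≡ 9, rhs ≡ 9 → on.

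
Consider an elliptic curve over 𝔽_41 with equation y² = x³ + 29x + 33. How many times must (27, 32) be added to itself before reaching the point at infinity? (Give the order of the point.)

3

2P: tangent at (27, 32): λ = (3·27² + 29)/(2·32) ≡ 2/23. 23⁻¹ ≡ 25 (mod 41), so λ ≡ 2·25 ≡ 9.
  x = λ² - 27 - 27 = 81 - 54 ≡ 27; y = λ·(27 - 27) - 32 ≡ 9. → (27, 9)
3P: (27, 9) + (27, 32): same x and y₁ ≡ -y₂, so the sum is the point at infinity.
3P = the point at infinity, so the order is 3.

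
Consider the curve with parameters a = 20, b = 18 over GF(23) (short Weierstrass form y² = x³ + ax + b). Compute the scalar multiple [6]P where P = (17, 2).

Repeated addition: build up to 6P.
2P: tangent at (17, 2): λ = (3·17² + 20)/(2·2) ≡ 13/4. 4⁻¹ ≡ 6 (mod 23), so λ ≡ 13·6 ≡ 9.
  x = λ² - 17 - 17 = 81 - 34 ≡ 1; y = λ·(17 - 1) - 2 ≡ 4. → (1, 4)
3P: (1, 4) + (17, 2). λ = (2 - 4)/(17 - 1) ≡ 21/16 mod 23. 16⁻¹ ≡ 13 (mod 23), so λ ≡ 20.
  x = λ² - 1 - 17 = 400 - 18 ≡ 14; y = λ·(1 - 14) - 4 ≡ 12. → (14, 12)
4P: (14, 12) + (17, 2). λ = (2 - 12)/(17 - 14) ≡ 13/3 mod 23. 3⁻¹ ≡ 8 (mod 23), so λ ≡ 12.
  x = λ² - 14 - 17 = 144 - 31 ≡ 21; y = λ·(14 - 21) - 12 ≡ 19. → (21, 19)
5P: (21, 19) + (17, 2). λ = (2 - 19)/(17 - 21) ≡ 6/19 mod 23. 19⁻¹ ≡ 17 (mod 23), so λ ≡ 10.
  x = λ² - 21 - 17 = 100 - 38 ≡ 16; y = λ·(21 - 16) - 19 ≡ 8. → (16, 8)
6P: (16, 8) + (17, 2). λ = (2 - 8)/(17 - 16) ≡ 17/1 mod 23. 1⁻¹ ≡ 1 (mod 23), so λ ≡ 17.
  x = λ² - 16 - 17 = 289 - 33 ≡ 3; y = λ·(16 - 3) - 8 ≡ 6. → (3, 6)

(3, 6)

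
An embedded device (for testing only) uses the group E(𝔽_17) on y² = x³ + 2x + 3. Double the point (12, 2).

tangent at (12, 2): λ = (3·12² + 2)/(2·2) ≡ 9/4. 4⁻¹ ≡ 13 (mod 17), so λ ≡ 9·13 ≡ 15.
  x = λ² - 12 - 12 = 225 - 24 ≡ 14; y = λ·(12 - 14) - 2 ≡ 2. → (14, 2)

(14, 2)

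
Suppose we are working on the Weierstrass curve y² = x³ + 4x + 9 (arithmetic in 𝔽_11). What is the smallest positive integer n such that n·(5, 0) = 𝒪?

2P: (5, 0) + (5, 0): same x and y₁ ≡ -y₂, so the sum is 𝒪.
2P = 𝒪, so the order is 2.

2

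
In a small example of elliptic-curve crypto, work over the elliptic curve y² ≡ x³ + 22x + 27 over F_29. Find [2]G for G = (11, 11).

(16, 3)

tangent at (11, 11): λ = (3·11² + 22)/(2·11) ≡ 8/22. 22⁻¹ ≡ 4 (mod 29), so λ ≡ 8·4 ≡ 3.
  x = λ² - 11 - 11 = 9 - 22 ≡ 16; y = λ·(11 - 16) - 11 ≡ 3. → (16, 3)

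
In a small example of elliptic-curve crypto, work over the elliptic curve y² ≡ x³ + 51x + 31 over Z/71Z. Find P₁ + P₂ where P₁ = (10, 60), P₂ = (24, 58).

(10, 60) + (24, 58). λ = (58 - 60)/(24 - 10) ≡ 69/14 mod 71. 14⁻¹ ≡ 66 (mod 71) since 14·66 = 924 ≡ 1, so λ ≡ 10.
  x = λ² - 10 - 24 = 100 - 34 ≡ 66; y = λ·(10 - 66) - 60 ≡ 19. → (66, 19)

(66, 19)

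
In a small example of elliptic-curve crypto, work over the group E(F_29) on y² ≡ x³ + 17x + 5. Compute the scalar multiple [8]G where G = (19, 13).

O

Double-and-add on 8 = (1000)₂. Start with G = (19, 13) for the leading 1-bit.
double: tangent at (19, 13): λ = (3·19² + 17)/(2·13) ≡ 27/26. 26⁻¹ ≡ 19 (mod 29) since 26·19 = 494 ≡ 1, so λ ≡ 27·19 ≡ 20.
  x = λ² - 19 - 19 = 400 - 38 ≡ 14; y = λ·(19 - 14) - 13 ≡ 0. → (14, 0)
double: (14, 0) + (14, 0): same x and y₁ ≡ -y₂, so the sum is O.
double: O + O = O (identity).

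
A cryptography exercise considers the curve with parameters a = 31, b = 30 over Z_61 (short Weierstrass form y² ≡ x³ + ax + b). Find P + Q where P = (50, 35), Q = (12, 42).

(24, 18)

(50, 35) + (12, 42). λ = (42 - 35)/(12 - 50) ≡ 7/23 mod 61. 23⁻¹ ≡ 8 (mod 61), so λ ≡ 56.
  x = λ² - 50 - 12 = 3136 - 62 ≡ 24; y = λ·(50 - 24) - 35 ≡ 18. → (24, 18)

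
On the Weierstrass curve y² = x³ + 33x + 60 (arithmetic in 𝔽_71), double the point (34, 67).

(15, 5)

tangent at (34, 67): λ = (3·34² + 33)/(2·67) ≡ 22/63. 63⁻¹ ≡ 62 (mod 71), so λ ≡ 22·62 ≡ 15.
  x = λ² - 34 - 34 = 225 - 68 ≡ 15; y = λ·(34 - 15) - 67 ≡ 5. → (15, 5)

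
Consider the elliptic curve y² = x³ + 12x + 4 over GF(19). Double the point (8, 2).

(1, 13)

tangent at (8, 2): λ = (3·8² + 12)/(2·2) ≡ 14/4. 4⁻¹ ≡ 5 (mod 19), so λ ≡ 14·5 ≡ 13.
  x = λ² - 8 - 8 = 169 - 16 ≡ 1; y = λ·(8 - 1) - 2 ≡ 13. → (1, 13)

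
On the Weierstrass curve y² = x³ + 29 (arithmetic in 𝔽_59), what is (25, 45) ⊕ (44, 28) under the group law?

(6, 56)

(25, 45) + (44, 28). λ = (28 - 45)/(44 - 25) ≡ 42/19 mod 59. 19⁻¹ ≡ 28 (mod 59) since 19·28 = 532 ≡ 1, so λ ≡ 55.
  x = λ² - 25 - 44 = 3025 - 69 ≡ 6; y = λ·(25 - 6) - 45 ≡ 56. → (6, 56)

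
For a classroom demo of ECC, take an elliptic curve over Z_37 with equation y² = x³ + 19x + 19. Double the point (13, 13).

tangent at (13, 13): λ = (3·13² + 19)/(2·13) ≡ 8/26. 26⁻¹ ≡ 10 (mod 37) since 26·10 = 260 ≡ 1, so λ ≡ 8·10 ≡ 6.
  x = λ² - 13 - 13 = 36 - 26 ≡ 10; y = λ·(13 - 10) - 13 ≡ 5. → (10, 5)

(10, 5)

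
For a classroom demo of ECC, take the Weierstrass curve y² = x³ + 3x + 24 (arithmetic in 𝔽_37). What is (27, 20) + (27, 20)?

tangent at (27, 20): λ = (3·27² + 3)/(2·20) ≡ 7/3. 3⁻¹ ≡ 25 (mod 37), so λ ≡ 7·25 ≡ 27.
  x = λ² - 27 - 27 = 729 - 54 ≡ 9; y = λ·(27 - 9) - 20 ≡ 22. → (9, 22)

(9, 22)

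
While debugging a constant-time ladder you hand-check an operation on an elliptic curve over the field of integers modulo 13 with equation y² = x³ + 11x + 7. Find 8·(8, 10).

(9, 4)

Write Q = (8, 10).
Double-and-add on 8 = (1000)₂. Start with Q = (8, 10) for the leading 1-bit.
double: tangent at (8, 10): λ = (3·8² + 11)/(2·10) ≡ 8/7. 7⁻¹ ≡ 2 (mod 13), so λ ≡ 8·2 ≡ 3.
  x = λ² - 8 - 8 = 9 - 16 ≡ 6; y = λ·(8 - 6) - 10 ≡ 9. → (6, 9)
double: tangent at (6, 9): λ = (3·6² + 11)/(2·9) ≡ 2/5. 5⁻¹ ≡ 8 (mod 13), so λ ≡ 2·8 ≡ 3.
  x = λ² - 6 - 6 = 9 - 12 ≡ 10; y = λ·(6 - 10) - 9 ≡ 5. → (10, 5)
double: tangent at (10, 5): λ = (3·10² + 11)/(2·5) ≡ 12/10. 10⁻¹ ≡ 4 (mod 13) since 10·4 = 40 ≡ 1, so λ ≡ 12·4 ≡ 9.
  x = λ² - 10 - 10 = 81 - 20 ≡ 9; y = λ·(10 - 9) - 5 ≡ 4. → (9, 4)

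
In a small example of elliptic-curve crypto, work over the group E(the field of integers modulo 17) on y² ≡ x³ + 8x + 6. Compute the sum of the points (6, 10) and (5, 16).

(8, 2)

(6, 10) + (5, 16). λ = (16 - 10)/(5 - 6) ≡ 6/16 mod 17. 16⁻¹ ≡ 16 (mod 17), so λ ≡ 11.
  x = λ² - 6 - 5 = 121 - 11 ≡ 8; y = λ·(6 - 8) - 10 ≡ 2. → (8, 2)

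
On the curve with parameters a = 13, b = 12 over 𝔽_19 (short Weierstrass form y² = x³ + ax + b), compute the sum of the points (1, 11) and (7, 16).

(8, 18)

(1, 11) + (7, 16). λ = (16 - 11)/(7 - 1) ≡ 5/6 mod 19. 6⁻¹ ≡ 16 (mod 19) since 6·16 = 96 ≡ 1, so λ ≡ 4.
  x = λ² - 1 - 7 = 16 - 8 ≡ 8; y = λ·(1 - 8) - 11 ≡ 18. → (8, 18)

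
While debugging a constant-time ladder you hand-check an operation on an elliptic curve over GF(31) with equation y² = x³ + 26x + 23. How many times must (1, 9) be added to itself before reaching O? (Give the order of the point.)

7

2P: tangent at (1, 9): λ = (3·1² + 26)/(2·9) ≡ 29/18. 18⁻¹ ≡ 19 (mod 31), so λ ≡ 29·19 ≡ 24.
  x = λ² - 1 - 1 = 576 - 2 ≡ 16; y = λ·(1 - 16) - 9 ≡ 3. → (16, 3)
3P: (16, 3) + (1, 9). λ = (9 - 3)/(1 - 16) ≡ 6/16 mod 31. 16⁻¹ ≡ 2 (mod 31) since 16·2 = 32 ≡ 1, so λ ≡ 12.
  x = λ² - 16 - 1 = 144 - 17 ≡ 3; y = λ·(16 - 3) - 3 ≡ 29. → (3, 29)
4P: (3, 29) + (1, 9). λ = (9 - 29)/(1 - 3) ≡ 11/29 mod 31. 29⁻¹ ≡ 15 (mod 31), so λ ≡ 10.
  x = λ² - 3 - 1 = 100 - 4 ≡ 3; y = λ·(3 - 3) - 29 ≡ 2. → (3, 2)
5P: (3, 2) + (1, 9). λ = (9 - 2)/(1 - 3) ≡ 7/29 mod 31. 29⁻¹ ≡ 15 (mod 31), so λ ≡ 12.
  x = λ² - 3 - 1 = 144 - 4 ≡ 16; y = λ·(3 - 16) - 2 ≡ 28. → (16, 28)
6P: (16, 28) + (1, 9). λ = (9 - 28)/(1 - 16) ≡ 12/16 mod 31. 16⁻¹ ≡ 2 (mod 31), so λ ≡ 24.
  x = λ² - 16 - 1 = 576 - 17 ≡ 1; y = λ·(16 - 1) - 28 ≡ 22. → (1, 22)
7P: (1, 22) + (1, 9): same x and y₁ ≡ -y₂, so the sum is O.
7P = O, so the order is 7.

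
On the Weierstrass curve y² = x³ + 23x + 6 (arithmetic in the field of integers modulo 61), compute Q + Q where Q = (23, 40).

(34, 36)

tangent at (23, 40): λ = (3·23² + 23)/(2·40) ≡ 24/19. 19⁻¹ ≡ 45 (mod 61), so λ ≡ 24·45 ≡ 43.
  x = λ² - 23 - 23 = 1849 - 46 ≡ 34; y = λ·(23 - 34) - 40 ≡ 36. → (34, 36)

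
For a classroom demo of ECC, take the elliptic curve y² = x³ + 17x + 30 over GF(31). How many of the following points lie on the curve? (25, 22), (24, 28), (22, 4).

1

(25, 22): 22² ≡ 19, rhs ≡ 22 → off.
(24, 28): 28² ≡ 9, rhs ≡ 2 → off.
(22, 4): 4² ≡ 16, rhs ≡ 16 → on.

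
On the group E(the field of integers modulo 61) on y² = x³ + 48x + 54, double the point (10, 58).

(50, 5)

tangent at (10, 58): λ = (3·10² + 48)/(2·58) ≡ 43/55. 55⁻¹ ≡ 10 (mod 61) since 55·10 = 550 ≡ 1, so λ ≡ 43·10 ≡ 3.
  x = λ² - 10 - 10 = 9 - 20 ≡ 50; y = λ·(10 - 50) - 58 ≡ 5. → (50, 5)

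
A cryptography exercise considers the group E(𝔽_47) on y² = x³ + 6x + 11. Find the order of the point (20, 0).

2P: (20, 0) + (20, 0): same x and y₁ ≡ -y₂, so the sum is ∞.
2P = ∞, so the order is 2.

2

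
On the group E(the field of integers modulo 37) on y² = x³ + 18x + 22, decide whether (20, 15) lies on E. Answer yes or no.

no

y² = 15² ≡ 3; x³ + 18x + 22 = 8382 ≡ 20 (mod 37). 3 ≠ 20.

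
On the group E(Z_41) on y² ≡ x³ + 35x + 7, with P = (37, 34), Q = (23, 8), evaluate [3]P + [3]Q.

O

First 3P:
Repeated addition: build up to 3P.
2P: tangent at (37, 34): λ = (3·37² + 35)/(2·34) ≡ 1/27. 27⁻¹ ≡ 38 (mod 41), so λ ≡ 1·38 ≡ 38.
  x = λ² - 37 - 37 = 1444 - 74 ≡ 17; y = λ·(37 - 17) - 34 ≡ 29. → (17, 29)
3P: (17, 29) + (37, 34). λ = (34 - 29)/(37 - 17) ≡ 5/20 mod 41. 20⁻¹ ≡ 39 (mod 41), so λ ≡ 31.
  x = λ² - 17 - 37 = 961 - 54 ≡ 5; y = λ·(17 - 5) - 29 ≡ 15. → (5, 15)
3P = (5, 15).
Next 3Q:
Repeated addition: build up to 3Q.
2Q: tangent at (23, 8): λ = (3·23² + 35)/(2·8) ≡ 23/16. 16⁻¹ ≡ 18 (mod 41) since 16·18 = 288 ≡ 1, so λ ≡ 23·18 ≡ 4.
  x = λ² - 23 - 23 = 16 - 46 ≡ 11; y = λ·(23 - 11) - 8 ≡ 40. → (11, 40)
3Q: (11, 40) + (23, 8). λ = (8 - 40)/(23 - 11) ≡ 9/12 mod 41. 12⁻¹ ≡ 24 (mod 41), so λ ≡ 11.
  x = λ² - 11 - 23 = 121 - 34 ≡ 5; y = λ·(11 - 5) - 40 ≡ 26. → (5, 26)
3Q = (5, 26).
Finally 3P + 3Q:
(5, 15) + (5, 26): same x and y₁ ≡ -y₂, so the sum is O.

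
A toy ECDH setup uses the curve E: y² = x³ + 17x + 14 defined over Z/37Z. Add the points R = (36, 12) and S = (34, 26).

(36, 12) + (34, 26). λ = (26 - 12)/(34 - 36) ≡ 14/35 mod 37. 35⁻¹ ≡ 18 (mod 37), so λ ≡ 30.
  x = λ² - 36 - 34 = 900 - 70 ≡ 16; y = λ·(36 - 16) - 12 ≡ 33. → (16, 33)

(16, 33)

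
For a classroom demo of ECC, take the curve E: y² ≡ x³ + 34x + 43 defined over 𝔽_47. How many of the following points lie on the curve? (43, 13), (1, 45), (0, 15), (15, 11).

(43, 13): 13² ≡ 28, rhs ≡ 31 → off.
(1, 45): 45² ≡ 4, rhs ≡ 31 → off.
(0, 15): 15² ≡ 37, rhs ≡ 43 → off.
(15, 11): 11² ≡ 27, rhs ≡ 27 → on.

1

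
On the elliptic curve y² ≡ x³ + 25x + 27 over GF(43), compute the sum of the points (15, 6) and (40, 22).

(15, 6) + (40, 22). λ = (22 - 6)/(40 - 15) ≡ 16/25 mod 43. 25⁻¹ ≡ 31 (mod 43) since 25·31 = 775 ≡ 1, so λ ≡ 23.
  x = λ² - 15 - 40 = 529 - 55 ≡ 1; y = λ·(15 - 1) - 6 ≡ 15. → (1, 15)

(1, 15)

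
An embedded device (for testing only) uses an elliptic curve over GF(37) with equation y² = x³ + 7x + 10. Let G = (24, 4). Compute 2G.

(17, 11)

tangent at (24, 4): λ = (3·24² + 7)/(2·4) ≡ 33/8. 8⁻¹ ≡ 14 (mod 37) since 8·14 = 112 ≡ 1, so λ ≡ 33·14 ≡ 18.
  x = λ² - 24 - 24 = 324 - 48 ≡ 17; y = λ·(24 - 17) - 4 ≡ 11. → (17, 11)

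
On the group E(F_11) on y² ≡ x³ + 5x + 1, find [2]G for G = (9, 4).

tangent at (9, 4): λ = (3·9² + 5)/(2·4) ≡ 6/8. 8⁻¹ ≡ 7 (mod 11), so λ ≡ 6·7 ≡ 9.
  x = λ² - 9 - 9 = 81 - 18 ≡ 8; y = λ·(9 - 8) - 4 ≡ 5. → (8, 5)

(8, 5)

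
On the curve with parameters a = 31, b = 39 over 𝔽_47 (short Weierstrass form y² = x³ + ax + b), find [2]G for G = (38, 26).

(45, 4)

tangent at (38, 26): λ = (3·38² + 31)/(2·26) ≡ 39/5. 5⁻¹ ≡ 19 (mod 47) since 5·19 = 95 ≡ 1, so λ ≡ 39·19 ≡ 36.
  x = λ² - 38 - 38 = 1296 - 76 ≡ 45; y = λ·(38 - 45) - 26 ≡ 4. → (45, 4)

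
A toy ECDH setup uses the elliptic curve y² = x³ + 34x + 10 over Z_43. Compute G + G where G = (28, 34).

(23, 39)

tangent at (28, 34): λ = (3·28² + 34)/(2·34) ≡ 21/25. 25⁻¹ ≡ 31 (mod 43) since 25·31 = 775 ≡ 1, so λ ≡ 21·31 ≡ 6.
  x = λ² - 28 - 28 = 36 - 56 ≡ 23; y = λ·(28 - 23) - 34 ≡ 39. → (23, 39)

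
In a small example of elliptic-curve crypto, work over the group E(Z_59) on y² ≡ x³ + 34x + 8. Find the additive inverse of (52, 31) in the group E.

(52, 28)

-(52, 31) = (52, -31 mod 59) = (52, 28).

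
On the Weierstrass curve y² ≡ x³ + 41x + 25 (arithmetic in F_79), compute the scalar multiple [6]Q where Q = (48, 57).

(57, 76)

Repeated addition: build up to 6Q.
2Q: tangent at (48, 57): λ = (3·48² + 41)/(2·57) ≡ 1/35. 35⁻¹ ≡ 70 (mod 79) since 35·70 = 2450 ≡ 1, so λ ≡ 1·70 ≡ 70.
  x = λ² - 48 - 48 = 4900 - 96 ≡ 64; y = λ·(48 - 64) - 57 ≡ 8. → (64, 8)
3Q: (64, 8) + (48, 57). λ = (57 - 8)/(48 - 64) ≡ 49/63 mod 79. 63⁻¹ ≡ 74 (mod 79), so λ ≡ 71.
  x = λ² - 64 - 48 = 5041 - 112 ≡ 31; y = λ·(64 - 31) - 8 ≡ 44. → (31, 44)
4Q: (31, 44) + (48, 57). λ = (57 - 44)/(48 - 31) ≡ 13/17 mod 79. 17⁻¹ ≡ 14 (mod 79), so λ ≡ 24.
  x = λ² - 31 - 48 = 576 - 79 ≡ 23; y = λ·(31 - 23) - 44 ≡ 69. → (23, 69)
5Q: (23, 69) + (48, 57). λ = (57 - 69)/(48 - 23) ≡ 67/25 mod 79. 25⁻¹ ≡ 19 (mod 79), so λ ≡ 9.
  x = λ² - 23 - 48 = 81 - 71 ≡ 10; y = λ·(23 - 10) - 69 ≡ 48. → (10, 48)
6Q: (10, 48) + (48, 57). λ = (57 - 48)/(48 - 10) ≡ 9/38 mod 79. 38⁻¹ ≡ 52 (mod 79) since 38·52 = 1976 ≡ 1, so λ ≡ 73.
  x = λ² - 10 - 48 = 5329 - 58 ≡ 57; y = λ·(10 - 57) - 48 ≡ 76. → (57, 76)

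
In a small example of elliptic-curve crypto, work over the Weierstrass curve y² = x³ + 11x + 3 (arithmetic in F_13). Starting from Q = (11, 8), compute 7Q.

(12, 2)

Double-and-add on 7 = (111)₂. Start with Q = (11, 8) for the leading 1-bit.
double: tangent at (11, 8): λ = (3·11² + 11)/(2·8) ≡ 10/3. 3⁻¹ ≡ 9 (mod 13), so λ ≡ 10·9 ≡ 12.
  x = λ² - 11 - 11 = 144 - 22 ≡ 5; y = λ·(11 - 5) - 8 ≡ 12. → (5, 12)
add Q: (5, 12) + (11, 8). λ = (8 - 12)/(11 - 5) ≡ 9/6 mod 13. 6⁻¹ ≡ 11 (mod 13), so λ ≡ 8.
  x = λ² - 5 - 11 = 64 - 16 ≡ 9; y = λ·(5 - 9) - 12 ≡ 8. → (9, 8)
double: tangent at (9, 8): λ = (3·9² + 11)/(2·8) ≡ 7/3. 3⁻¹ ≡ 9 (mod 13), so λ ≡ 7·9 ≡ 11.
  x = λ² - 9 - 9 = 121 - 18 ≡ 12; y = λ·(9 - 12) - 8 ≡ 11. → (12, 11)
add Q: (12, 11) + (11, 8). λ = (8 - 11)/(11 - 12) ≡ 10/12 mod 13. 12⁻¹ ≡ 12 (mod 13), so λ ≡ 3.
  x = λ² - 12 - 11 = 9 - 23 ≡ 12; y = λ·(12 - 12) - 11 ≡ 2. → (12, 2)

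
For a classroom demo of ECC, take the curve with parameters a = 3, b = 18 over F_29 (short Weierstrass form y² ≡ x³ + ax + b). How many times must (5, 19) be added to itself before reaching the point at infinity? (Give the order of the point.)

9

2P: tangent at (5, 19): λ = (3·5² + 3)/(2·19) ≡ 20/9. 9⁻¹ ≡ 13 (mod 29) since 9·13 = 117 ≡ 1, so λ ≡ 20·13 ≡ 28.
  x = λ² - 5 - 5 = 784 - 10 ≡ 20; y = λ·(5 - 20) - 19 ≡ 25. → (20, 25)
3P: (20, 25) + (5, 19). λ = (19 - 25)/(5 - 20) ≡ 23/14 mod 29. 14⁻¹ ≡ 27 (mod 29) since 14·27 = 378 ≡ 1, so λ ≡ 12.
  x = λ² - 20 - 5 = 144 - 25 ≡ 3; y = λ·(20 - 3) - 25 ≡ 5. → (3, 5)
4P: (3, 5) + (5, 19). λ = (19 - 5)/(5 - 3) ≡ 14/2 mod 29. 2⁻¹ ≡ 15 (mod 29), so λ ≡ 7.
  x = λ² - 3 - 5 = 49 - 8 ≡ 12; y = λ·(3 - 12) - 5 ≡ 19. → (12, 19)
5P: (12, 19) + (5, 19). λ = (19 - 19)/(5 - 12) ≡ 0/22 mod 29. 22⁻¹ ≡ 4 (mod 29) since 22·4 = 88 ≡ 1, so λ ≡ 0.
  x = λ² - 12 - 5 = 0 - 17 ≡ 12; y = λ·(12 - 12) - 19 ≡ 10. → (12, 10)
6P: (12, 10) + (5, 19). λ = (19 - 10)/(5 - 12) ≡ 9/22 mod 29. 22⁻¹ ≡ 4 (mod 29), so λ ≡ 7.
  x = λ² - 12 - 5 = 49 - 17 ≡ 3; y = λ·(12 - 3) - 10 ≡ 24. → (3, 24)
7P: (3, 24) + (5, 19). λ = (19 - 24)/(5 - 3) ≡ 24/2 mod 29. 2⁻¹ ≡ 15 (mod 29), so λ ≡ 12.
  x = λ² - 3 - 5 = 144 - 8 ≡ 20; y = λ·(3 - 20) - 24 ≡ 4. → (20, 4)
8P: (20, 4) + (5, 19). λ = (19 - 4)/(5 - 20) ≡ 15/14 mod 29. 14⁻¹ ≡ 27 (mod 29) since 14·27 = 378 ≡ 1, so λ ≡ 28.
  x = λ² - 20 - 5 = 784 - 25 ≡ 5; y = λ·(20 - 5) - 4 ≡ 10. → (5, 10)
9P: (5, 10) + (5, 19): same x and y₁ ≡ -y₂, so the sum is the point at infinity.
9P = the point at infinity, so the order is 9.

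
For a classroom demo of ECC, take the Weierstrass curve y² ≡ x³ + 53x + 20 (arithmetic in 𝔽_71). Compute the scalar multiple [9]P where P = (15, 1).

O

Double-and-add on 9 = (1001)₂. Start with P = (15, 1) for the leading 1-bit.
double: tangent at (15, 1): λ = (3·15² + 53)/(2·1) ≡ 18/2. 2⁻¹ ≡ 36 (mod 71), so λ ≡ 18·36 ≡ 9.
  x = λ² - 15 - 15 = 81 - 30 ≡ 51; y = λ·(15 - 51) - 1 ≡ 30. → (51, 30)
double: tangent at (51, 30): λ = (3·51² + 53)/(2·30) ≡ 46/60. 60⁻¹ ≡ 58 (mod 71), so λ ≡ 46·58 ≡ 41.
  x = λ² - 51 - 51 = 1681 - 102 ≡ 17; y = λ·(51 - 17) - 30 ≡ 15. → (17, 15)
double: tangent at (17, 15): λ = (3·17² + 53)/(2·15) ≡ 68/30. 30⁻¹ ≡ 45 (mod 71), so λ ≡ 68·45 ≡ 7.
  x = λ² - 17 - 17 = 49 - 34 ≡ 15; y = λ·(17 - 15) - 15 ≡ 70. → (15, 70)
add P: (15, 70) + (15, 1): same x and y₁ ≡ -y₂, so the sum is ∞.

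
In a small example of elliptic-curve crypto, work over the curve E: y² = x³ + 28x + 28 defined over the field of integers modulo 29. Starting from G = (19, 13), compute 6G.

(2, 18)

Repeated addition: build up to 6G.
2G: tangent at (19, 13): λ = (3·19² + 28)/(2·13) ≡ 9/26. 26⁻¹ ≡ 19 (mod 29), so λ ≡ 9·19 ≡ 26.
  x = λ² - 19 - 19 = 676 - 38 ≡ 0; y = λ·(19 - 0) - 13 ≡ 17. → (0, 17)
3G: (0, 17) + (19, 13). λ = (13 - 17)/(19 - 0) ≡ 25/19 mod 29. 19⁻¹ ≡ 26 (mod 29), so λ ≡ 12.
  x = λ² - 0 - 19 = 144 - 19 ≡ 9; y = λ·(0 - 9) - 17 ≡ 20. → (9, 20)
4G: (9, 20) + (19, 13). λ = (13 - 20)/(19 - 9) ≡ 22/10 mod 29. 10⁻¹ ≡ 3 (mod 29), so λ ≡ 8.
  x = λ² - 9 - 19 = 64 - 28 ≡ 7; y = λ·(9 - 7) - 20 ≡ 25. → (7, 25)
5G: (7, 25) + (19, 13). λ = (13 - 25)/(19 - 7) ≡ 17/12 mod 29. 12⁻¹ ≡ 17 (mod 29) since 12·17 = 204 ≡ 1, so λ ≡ 28.
  x = λ² - 7 - 19 = 784 - 26 ≡ 4; y = λ·(7 - 4) - 25 ≡ 1. → (4, 1)
6G: (4, 1) + (19, 13). λ = (13 - 1)/(19 - 4) ≡ 12/15 mod 29. 15⁻¹ ≡ 2 (mod 29) since 15·2 = 30 ≡ 1, so λ ≡ 24.
  x = λ² - 4 - 19 = 576 - 23 ≡ 2; y = λ·(4 - 2) - 1 ≡ 18. → (2, 18)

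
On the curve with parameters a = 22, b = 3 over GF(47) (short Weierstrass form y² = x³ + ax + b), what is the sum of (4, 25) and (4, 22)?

The two points share x = 4 and their y-coordinates satisfy 25 + 22 ≡ 0 (mod 47), so they are inverses. Their sum is O.

O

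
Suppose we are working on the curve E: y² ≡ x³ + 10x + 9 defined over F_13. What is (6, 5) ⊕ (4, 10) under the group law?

(6, 8)

(6, 5) + (4, 10). λ = (10 - 5)/(4 - 6) ≡ 5/11 mod 13. 11⁻¹ ≡ 6 (mod 13) since 11·6 = 66 ≡ 1, so λ ≡ 4.
  x = λ² - 6 - 4 = 16 - 10 ≡ 6; y = λ·(6 - 6) - 5 ≡ 8. → (6, 8)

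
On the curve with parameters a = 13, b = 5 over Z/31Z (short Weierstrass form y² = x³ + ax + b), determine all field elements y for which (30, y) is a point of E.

x³ + 13x + 5 = 27395 ≡ 22 (mod 31).
22 is a non-residue mod 31; no y exists.

none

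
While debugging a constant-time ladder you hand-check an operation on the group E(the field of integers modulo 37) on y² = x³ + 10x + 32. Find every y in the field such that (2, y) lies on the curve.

x³ + 10x + 32 = 60 ≡ 23 (mod 37).
23 is a non-residue mod 37; no y exists.

none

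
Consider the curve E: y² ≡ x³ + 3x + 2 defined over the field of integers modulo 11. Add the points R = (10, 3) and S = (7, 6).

(10, 3) + (7, 6). λ = (6 - 3)/(7 - 10) ≡ 3/8 mod 11. 8⁻¹ ≡ 7 (mod 11), so λ ≡ 10.
  x = λ² - 10 - 7 = 100 - 17 ≡ 6; y = λ·(10 - 6) - 3 ≡ 4. → (6, 4)

(6, 4)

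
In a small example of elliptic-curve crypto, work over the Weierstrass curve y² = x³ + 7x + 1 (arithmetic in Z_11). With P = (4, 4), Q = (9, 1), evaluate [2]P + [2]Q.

(2, 10)

First 2P:
Repeated addition: build up to 2P.
2P: tangent at (4, 4): λ = (3·4² + 7)/(2·4) ≡ 0/8. 8⁻¹ ≡ 7 (mod 11), so λ ≡ 0·7 ≡ 0.
  x = λ² - 4 - 4 = 0 - 8 ≡ 3; y = λ·(4 - 3) - 4 ≡ 7. → (3, 7)
2P = (3, 7).
Next 2Q:
Repeated addition: build up to 2Q.
2Q: tangent at (9, 1): λ = (3·9² + 7)/(2·1) ≡ 8/2. 2⁻¹ ≡ 6 (mod 11), so λ ≡ 8·6 ≡ 4.
  x = λ² - 9 - 9 = 16 - 18 ≡ 9; y = λ·(9 - 9) - 1 ≡ 10. → (9, 10)
2Q = (9, 10).
Finally 2P + 2Q:
(3, 7) + (9, 10). λ = (10 - 7)/(9 - 3) ≡ 3/6 mod 11. 6⁻¹ ≡ 2 (mod 11), so λ ≡ 6.
  x = λ² - 3 - 9 = 36 - 12 ≡ 2; y = λ·(3 - 2) - 7 ≡ 10. → (2, 10)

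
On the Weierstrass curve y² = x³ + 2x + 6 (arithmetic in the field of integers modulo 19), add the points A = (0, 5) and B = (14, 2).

(16, 12)

(0, 5) + (14, 2). λ = (2 - 5)/(14 - 0) ≡ 16/14 mod 19. 14⁻¹ ≡ 15 (mod 19) since 14·15 = 210 ≡ 1, so λ ≡ 12.
  x = λ² - 0 - 14 = 144 - 14 ≡ 16; y = λ·(0 - 16) - 5 ≡ 12. → (16, 12)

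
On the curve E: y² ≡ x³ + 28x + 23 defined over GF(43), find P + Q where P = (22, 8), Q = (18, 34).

(13, 41)

(22, 8) + (18, 34). λ = (34 - 8)/(18 - 22) ≡ 26/39 mod 43. 39⁻¹ ≡ 32 (mod 43), so λ ≡ 15.
  x = λ² - 22 - 18 = 225 - 40 ≡ 13; y = λ·(22 - 13) - 8 ≡ 41. → (13, 41)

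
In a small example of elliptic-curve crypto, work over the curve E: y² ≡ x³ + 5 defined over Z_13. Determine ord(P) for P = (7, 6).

2P: tangent at (7, 6): λ = (3·7² + 0)/(2·6) ≡ 4/12. 12⁻¹ ≡ 12 (mod 13), so λ ≡ 4·12 ≡ 9.
  x = λ² - 7 - 7 = 81 - 14 ≡ 2; y = λ·(7 - 2) - 6 ≡ 0. → (2, 0)
3P: (2, 0) + (7, 6). λ = (6 - 0)/(7 - 2) ≡ 6/5 mod 13. 5⁻¹ ≡ 8 (mod 13), so λ ≡ 9.
  x = λ² - 2 - 7 = 81 - 9 ≡ 7; y = λ·(2 - 7) - 0 ≡ 7. → (7, 7)
4P: (7, 7) + (7, 6): same x and y₁ ≡ -y₂, so the sum is 𝒪.
4P = 𝒪, so the order is 4.

4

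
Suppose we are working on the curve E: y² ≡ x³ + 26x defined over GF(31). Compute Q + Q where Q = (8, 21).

(25, 0)

tangent at (8, 21): λ = (3·8² + 26)/(2·21) ≡ 1/11. 11⁻¹ ≡ 17 (mod 31), so λ ≡ 1·17 ≡ 17.
  x = λ² - 8 - 8 = 289 - 16 ≡ 25; y = λ·(8 - 25) - 21 ≡ 0. → (25, 0)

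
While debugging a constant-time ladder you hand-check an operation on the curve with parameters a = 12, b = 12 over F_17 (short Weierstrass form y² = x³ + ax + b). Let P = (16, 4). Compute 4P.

Repeated addition: build up to 4P.
2P: tangent at (16, 4): λ = (3·16² + 12)/(2·4) ≡ 15/8. 8⁻¹ ≡ 15 (mod 17), so λ ≡ 15·15 ≡ 4.
  x = λ² - 16 - 16 = 16 - 32 ≡ 1; y = λ·(16 - 1) - 4 ≡ 5. → (1, 5)
3P: (1, 5) + (16, 4). λ = (4 - 5)/(16 - 1) ≡ 16/15 mod 17. 15⁻¹ ≡ 8 (mod 17) since 15·8 = 120 ≡ 1, so λ ≡ 9.
  x = λ² - 1 - 16 = 81 - 17 ≡ 13; y = λ·(1 - 13) - 5 ≡ 6. → (13, 6)
4P: (13, 6) + (16, 4). λ = (4 - 6)/(16 - 13) ≡ 15/3 mod 17. 3⁻¹ ≡ 6 (mod 17), so λ ≡ 5.
  x = λ² - 13 - 16 = 25 - 29 ≡ 13; y = λ·(13 - 13) - 6 ≡ 11. → (13, 11)

(13, 11)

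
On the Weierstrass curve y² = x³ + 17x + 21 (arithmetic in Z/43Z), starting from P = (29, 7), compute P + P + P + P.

Double-and-add on 4 = (100)₂. Start with P = (29, 7) for the leading 1-bit.
double: tangent at (29, 7): λ = (3·29² + 17)/(2·7) ≡ 3/14. 14⁻¹ ≡ 40 (mod 43) since 14·40 = 560 ≡ 1, so λ ≡ 3·40 ≡ 34.
  x = λ² - 29 - 29 = 1156 - 58 ≡ 23; y = λ·(29 - 23) - 7 ≡ 25. → (23, 25)
double: tangent at (23, 25): λ = (3·23² + 17)/(2·25) ≡ 13/7. 7⁻¹ ≡ 37 (mod 43) since 7·37 = 259 ≡ 1, so λ ≡ 13·37 ≡ 8.
  x = λ² - 23 - 23 = 64 - 46 ≡ 18; y = λ·(23 - 18) - 25 ≡ 15. → (18, 15)

(18, 15)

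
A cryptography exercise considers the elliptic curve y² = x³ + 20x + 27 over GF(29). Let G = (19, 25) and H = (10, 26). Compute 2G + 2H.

First 2G:
Repeated addition: build up to 2G.
2G: tangent at (19, 25): λ = (3·19² + 20)/(2·25) ≡ 1/21. 21⁻¹ ≡ 18 (mod 29) since 21·18 = 378 ≡ 1, so λ ≡ 1·18 ≡ 18.
  x = λ² - 19 - 19 = 324 - 38 ≡ 25; y = λ·(19 - 25) - 25 ≡ 12. → (25, 12)
2G = (25, 12).
Next 2H:
Repeated addition: build up to 2H.
2H: tangent at (10, 26): λ = (3·10² + 20)/(2·26) ≡ 1/23. 23⁻¹ ≡ 24 (mod 29), so λ ≡ 1·24 ≡ 24.
  x = λ² - 10 - 10 = 576 - 20 ≡ 5; y = λ·(10 - 5) - 26 ≡ 7. → (5, 7)
2H = (5, 7).
Finally 2G + 2H:
(25, 12) + (5, 7). λ = (7 - 12)/(5 - 25) ≡ 24/9 mod 29. 9⁻¹ ≡ 13 (mod 29) since 9·13 = 117 ≡ 1, so λ ≡ 22.
  x = λ² - 25 - 5 = 484 - 30 ≡ 19; y = λ·(25 - 19) - 12 ≡ 4. → (19, 4)

(19, 4)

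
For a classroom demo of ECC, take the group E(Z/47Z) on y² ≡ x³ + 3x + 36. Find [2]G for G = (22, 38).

(21, 30)

tangent at (22, 38): λ = (3·22² + 3)/(2·38) ≡ 45/29. 29⁻¹ ≡ 13 (mod 47), so λ ≡ 45·13 ≡ 21.
  x = λ² - 22 - 22 = 441 - 44 ≡ 21; y = λ·(22 - 21) - 38 ≡ 30. → (21, 30)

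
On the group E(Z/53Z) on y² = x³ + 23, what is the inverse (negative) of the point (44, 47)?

-(44, 47) = (44, -47 mod 53) = (44, 6).

(44, 6)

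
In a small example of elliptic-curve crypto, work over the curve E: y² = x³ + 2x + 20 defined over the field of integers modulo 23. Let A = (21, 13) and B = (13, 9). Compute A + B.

(18, 0)

(21, 13) + (13, 9). λ = (9 - 13)/(13 - 21) ≡ 19/15 mod 23. 15⁻¹ ≡ 20 (mod 23) since 15·20 = 300 ≡ 1, so λ ≡ 12.
  x = λ² - 21 - 13 = 144 - 34 ≡ 18; y = λ·(21 - 18) - 13 ≡ 0. → (18, 0)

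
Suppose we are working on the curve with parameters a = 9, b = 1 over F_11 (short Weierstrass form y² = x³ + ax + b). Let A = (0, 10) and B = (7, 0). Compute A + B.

(0, 10) + (7, 0). λ = (0 - 10)/(7 - 0) ≡ 1/7 mod 11. 7⁻¹ ≡ 8 (mod 11), so λ ≡ 8.
  x = λ² - 0 - 7 = 64 - 7 ≡ 2; y = λ·(0 - 2) - 10 ≡ 7. → (2, 7)

(2, 7)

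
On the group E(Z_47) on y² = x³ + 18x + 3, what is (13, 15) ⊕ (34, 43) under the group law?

(7, 40)

(13, 15) + (34, 43). λ = (43 - 15)/(34 - 13) ≡ 28/21 mod 47. 21⁻¹ ≡ 9 (mod 47) since 21·9 = 189 ≡ 1, so λ ≡ 17.
  x = λ² - 13 - 34 = 289 - 47 ≡ 7; y = λ·(13 - 7) - 15 ≡ 40. → (7, 40)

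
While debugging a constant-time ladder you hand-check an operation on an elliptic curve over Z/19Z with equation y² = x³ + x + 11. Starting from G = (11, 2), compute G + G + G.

Repeated addition: build up to 3G.
2G: tangent at (11, 2): λ = (3·11² + 1)/(2·2) ≡ 3/4. 4⁻¹ ≡ 5 (mod 19), so λ ≡ 3·5 ≡ 15.
  x = λ² - 11 - 11 = 225 - 22 ≡ 13; y = λ·(11 - 13) - 2 ≡ 6. → (13, 6)
3G: (13, 6) + (11, 2). λ = (2 - 6)/(11 - 13) ≡ 15/17 mod 19. 17⁻¹ ≡ 9 (mod 19) since 17·9 = 153 ≡ 1, so λ ≡ 2.
  x = λ² - 13 - 11 = 4 - 24 ≡ 18; y = λ·(13 - 18) - 6 ≡ 3. → (18, 3)

(18, 3)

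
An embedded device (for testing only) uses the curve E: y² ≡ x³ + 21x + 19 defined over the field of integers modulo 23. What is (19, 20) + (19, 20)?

tangent at (19, 20): λ = (3·19² + 21)/(2·20) ≡ 0/17. 17⁻¹ ≡ 19 (mod 23), so λ ≡ 0·19 ≡ 0.
  x = λ² - 19 - 19 = 0 - 38 ≡ 8; y = λ·(19 - 8) - 20 ≡ 3. → (8, 3)

(8, 3)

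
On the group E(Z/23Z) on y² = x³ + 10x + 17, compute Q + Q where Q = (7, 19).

tangent at (7, 19): λ = (3·7² + 10)/(2·19) ≡ 19/15. 15⁻¹ ≡ 20 (mod 23), so λ ≡ 19·20 ≡ 12.
  x = λ² - 7 - 7 = 144 - 14 ≡ 15; y = λ·(7 - 15) - 19 ≡ 0. → (15, 0)

(15, 0)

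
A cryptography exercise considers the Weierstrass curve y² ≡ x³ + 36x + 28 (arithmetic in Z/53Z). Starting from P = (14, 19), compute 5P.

(51, 52)

Repeated addition: build up to 5P.
2P: tangent at (14, 19): λ = (3·14² + 36)/(2·19) ≡ 41/38. 38⁻¹ ≡ 7 (mod 53), so λ ≡ 41·7 ≡ 22.
  x = λ² - 14 - 14 = 484 - 28 ≡ 32; y = λ·(14 - 32) - 19 ≡ 9. → (32, 9)
3P: (32, 9) + (14, 19). λ = (19 - 9)/(14 - 32) ≡ 10/35 mod 53. 35⁻¹ ≡ 50 (mod 53), so λ ≡ 23.
  x = λ² - 32 - 14 = 529 - 46 ≡ 6; y = λ·(32 - 6) - 9 ≡ 6. → (6, 6)
4P: (6, 6) + (14, 19). λ = (19 - 6)/(14 - 6) ≡ 13/8 mod 53. 8⁻¹ ≡ 20 (mod 53), so λ ≡ 48.
  x = λ² - 6 - 14 = 2304 - 20 ≡ 5; y = λ·(6 - 5) - 6 ≡ 42. → (5, 42)
5P: (5, 42) + (14, 19). λ = (19 - 42)/(14 - 5) ≡ 30/9 mod 53. 9⁻¹ ≡ 6 (mod 53), so λ ≡ 21.
  x = λ² - 5 - 14 = 441 - 19 ≡ 51; y = λ·(5 - 51) - 42 ≡ 52. → (51, 52)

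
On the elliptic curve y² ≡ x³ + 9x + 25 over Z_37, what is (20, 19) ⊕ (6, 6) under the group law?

(23, 2)

(20, 19) + (6, 6). λ = (6 - 19)/(6 - 20) ≡ 24/23 mod 37. 23⁻¹ ≡ 29 (mod 37), so λ ≡ 30.
  x = λ² - 20 - 6 = 900 - 26 ≡ 23; y = λ·(20 - 23) - 19 ≡ 2. → (23, 2)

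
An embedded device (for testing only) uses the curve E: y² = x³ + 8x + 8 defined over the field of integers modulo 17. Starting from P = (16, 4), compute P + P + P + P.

O

Repeated addition: build up to 4P.
2P: tangent at (16, 4): λ = (3·16² + 8)/(2·4) ≡ 11/8. 8⁻¹ ≡ 15 (mod 17) since 8·15 = 120 ≡ 1, so λ ≡ 11·15 ≡ 12.
  x = λ² - 16 - 16 = 144 - 32 ≡ 10; y = λ·(16 - 10) - 4 ≡ 0. → (10, 0)
3P: (10, 0) + (16, 4). λ = (4 - 0)/(16 - 10) ≡ 4/6 mod 17. 6⁻¹ ≡ 3 (mod 17), so λ ≡ 12.
  x = λ² - 10 - 16 = 144 - 26 ≡ 16; y = λ·(10 - 16) - 0 ≡ 13. → (16, 13)
4P: (16, 13) + (16, 4): same x and y₁ ≡ -y₂, so the sum is 𝒪.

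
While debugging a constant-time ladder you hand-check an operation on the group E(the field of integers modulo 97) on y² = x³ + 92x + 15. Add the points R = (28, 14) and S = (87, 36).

(35, 36)

(28, 14) + (87, 36). λ = (36 - 14)/(87 - 28) ≡ 22/59 mod 97. 59⁻¹ ≡ 74 (mod 97) since 59·74 = 4366 ≡ 1, so λ ≡ 76.
  x = λ² - 28 - 87 = 5776 - 115 ≡ 35; y = λ·(28 - 35) - 14 ≡ 36. → (35, 36)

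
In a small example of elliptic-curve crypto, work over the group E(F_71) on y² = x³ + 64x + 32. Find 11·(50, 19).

Write G = (50, 19).
Double-and-add on 11 = (1011)₂. Start with G = (50, 19) for the leading 1-bit.
double: tangent at (50, 19): λ = (3·50² + 64)/(2·19) ≡ 38/38. 38⁻¹ ≡ 43 (mod 71) since 38·43 = 1634 ≡ 1, so λ ≡ 38·43 ≡ 1.
  x = λ² - 50 - 50 = 1 - 100 ≡ 43; y = λ·(50 - 43) - 19 ≡ 59. → (43, 59)
double: tangent at (43, 59): λ = (3·43² + 64)/(2·59) ≡ 2/47. 47⁻¹ ≡ 68 (mod 71) since 47·68 = 3196 ≡ 1, so λ ≡ 2·68 ≡ 65.
  x = λ² - 43 - 43 = 4225 - 86 ≡ 21; y = λ·(43 - 21) - 59 ≡ 22. → (21, 22)
add G: (21, 22) + (50, 19). λ = (19 - 22)/(50 - 21) ≡ 68/29 mod 71. 29⁻¹ ≡ 49 (mod 71), so λ ≡ 66.
  x = λ² - 21 - 50 = 4356 - 71 ≡ 25; y = λ·(21 - 25) - 22 ≡ 69. → (25, 69)
double: tangent at (25, 69): λ = (3·25² + 64)/(2·69) ≡ 22/67. 67⁻¹ ≡ 53 (mod 71) since 67·53 = 3551 ≡ 1, so λ ≡ 22·53 ≡ 30.
  x = λ² - 25 - 25 = 900 - 50 ≡ 69; y = λ·(25 - 69) - 69 ≡ 31. → (69, 31)
add G: (69, 31) + (50, 19). λ = (19 - 31)/(50 - 69) ≡ 59/52 mod 71. 52⁻¹ ≡ 56 (mod 71) since 52·56 = 2912 ≡ 1, so λ ≡ 38.
  x = λ² - 69 - 50 = 1444 - 119 ≡ 47; y = λ·(69 - 47) - 31 ≡ 24. → (47, 24)

(47, 24)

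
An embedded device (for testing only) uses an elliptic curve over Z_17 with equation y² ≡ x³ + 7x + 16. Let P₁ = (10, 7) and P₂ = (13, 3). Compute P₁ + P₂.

(9, 3)

(10, 7) + (13, 3). λ = (3 - 7)/(13 - 10) ≡ 13/3 mod 17. 3⁻¹ ≡ 6 (mod 17) since 3·6 = 18 ≡ 1, so λ ≡ 10.
  x = λ² - 10 - 13 = 100 - 23 ≡ 9; y = λ·(10 - 9) - 7 ≡ 3. → (9, 3)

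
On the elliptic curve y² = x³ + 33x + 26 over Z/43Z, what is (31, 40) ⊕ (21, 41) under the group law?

(31, 40) + (21, 41). λ = (41 - 40)/(21 - 31) ≡ 1/33 mod 43. 33⁻¹ ≡ 30 (mod 43) since 33·30 = 990 ≡ 1, so λ ≡ 30.
  x = λ² - 31 - 21 = 900 - 52 ≡ 31; y = λ·(31 - 31) - 40 ≡ 3. → (31, 3)

(31, 3)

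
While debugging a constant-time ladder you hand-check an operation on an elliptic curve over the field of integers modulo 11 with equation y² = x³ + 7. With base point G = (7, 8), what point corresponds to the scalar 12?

O

Double-and-add on 12 = (1100)₂. Start with G = (7, 8) for the leading 1-bit.
double: tangent at (7, 8): λ = (3·7² + 0)/(2·8) ≡ 4/5. 5⁻¹ ≡ 9 (mod 11) since 5·9 = 45 ≡ 1, so λ ≡ 4·9 ≡ 3.
  x = λ² - 7 - 7 = 9 - 14 ≡ 6; y = λ·(7 - 6) - 8 ≡ 6. → (6, 6)
add G: (6, 6) + (7, 8). λ = (8 - 6)/(7 - 6) ≡ 2/1 mod 11. 1⁻¹ ≡ 1 (mod 11) since 1·1 = 1 ≡ 1, so λ ≡ 2.
  x = λ² - 6 - 7 = 4 - 13 ≡ 2; y = λ·(6 - 2) - 6 ≡ 2. → (2, 2)
double: tangent at (2, 2): λ = (3·2² + 0)/(2·2) ≡ 1/4. 4⁻¹ ≡ 3 (mod 11), so λ ≡ 1·3 ≡ 3.
  x = λ² - 2 - 2 = 9 - 4 ≡ 5; y = λ·(2 - 5) - 2 ≡ 0. → (5, 0)
double: (5, 0) + (5, 0): same x and y₁ ≡ -y₂, so the sum is ∞.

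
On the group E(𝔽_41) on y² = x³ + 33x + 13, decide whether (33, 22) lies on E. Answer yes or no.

no

y² = 22² ≡ 33; x³ + 33x + 13 = 37039 ≡ 16 (mod 41). 33 ≠ 16.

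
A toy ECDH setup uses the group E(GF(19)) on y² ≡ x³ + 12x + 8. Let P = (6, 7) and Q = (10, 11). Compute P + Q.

(6, 7) + (10, 11). λ = (11 - 7)/(10 - 6) ≡ 4/4 mod 19. 4⁻¹ ≡ 5 (mod 19), so λ ≡ 1.
  x = λ² - 6 - 10 = 1 - 16 ≡ 4; y = λ·(6 - 4) - 7 ≡ 14. → (4, 14)

(4, 14)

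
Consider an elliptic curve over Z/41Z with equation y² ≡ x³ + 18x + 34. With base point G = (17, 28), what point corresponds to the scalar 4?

(14, 23)

Double-and-add on 4 = (100)₂. Start with G = (17, 28) for the leading 1-bit.
double: tangent at (17, 28): λ = (3·17² + 18)/(2·28) ≡ 24/15. 15⁻¹ ≡ 11 (mod 41) since 15·11 = 165 ≡ 1, so λ ≡ 24·11 ≡ 18.
  x = λ² - 17 - 17 = 324 - 34 ≡ 3; y = λ·(17 - 3) - 28 ≡ 19. → (3, 19)
double: tangent at (3, 19): λ = (3·3² + 18)/(2·19) ≡ 4/38. 38⁻¹ ≡ 27 (mod 41) since 38·27 = 1026 ≡ 1, so λ ≡ 4·27 ≡ 26.
  x = λ² - 3 - 3 = 676 - 6 ≡ 14; y = λ·(3 - 14) - 19 ≡ 23. → (14, 23)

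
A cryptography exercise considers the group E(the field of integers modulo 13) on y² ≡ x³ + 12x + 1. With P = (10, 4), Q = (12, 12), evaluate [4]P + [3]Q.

(7, 5)

First 4P:
Repeated addition: build up to 4P.
2P: tangent at (10, 4): λ = (3·10² + 12)/(2·4) ≡ 0/8. 8⁻¹ ≡ 5 (mod 13), so λ ≡ 0·5 ≡ 0.
  x = λ² - 10 - 10 = 0 - 20 ≡ 6; y = λ·(10 - 6) - 4 ≡ 9. → (6, 9)
3P: (6, 9) + (10, 4). λ = (4 - 9)/(10 - 6) ≡ 8/4 mod 13. 4⁻¹ ≡ 10 (mod 13), so λ ≡ 2.
  x = λ² - 6 - 10 = 4 - 16 ≡ 1; y = λ·(6 - 1) - 9 ≡ 1. → (1, 1)
4P: (1, 1) + (10, 4). λ = (4 - 1)/(10 - 1) ≡ 3/9 mod 13. 9⁻¹ ≡ 3 (mod 13), so λ ≡ 9.
  x = λ² - 1 - 10 = 81 - 11 ≡ 5; y = λ·(1 - 5) - 1 ≡ 2. → (5, 2)
4P = (5, 2).
Next 3Q:
Repeated addition: build up to 3Q.
2Q: tangent at (12, 12): λ = (3·12² + 12)/(2·12) ≡ 2/11. 11⁻¹ ≡ 6 (mod 13), so λ ≡ 2·6 ≡ 12.
  x = λ² - 12 - 12 = 144 - 24 ≡ 3; y = λ·(12 - 3) - 12 ≡ 5. → (3, 5)
3Q: (3, 5) + (12, 12). λ = (12 - 5)/(12 - 3) ≡ 7/9 mod 13. 9⁻¹ ≡ 3 (mod 13) since 9·3 = 27 ≡ 1, so λ ≡ 8.
  x = λ² - 3 - 12 = 64 - 15 ≡ 10; y = λ·(3 - 10) - 5 ≡ 4. → (10, 4)
3Q = (10, 4).
Finally 4P + 3Q:
(5, 2) + (10, 4). λ = (4 - 2)/(10 - 5) ≡ 2/5 mod 13. 5⁻¹ ≡ 8 (mod 13), so λ ≡ 3.
  x = λ² - 5 - 10 = 9 - 15 ≡ 7; y = λ·(5 - 7) - 2 ≡ 5. → (7, 5)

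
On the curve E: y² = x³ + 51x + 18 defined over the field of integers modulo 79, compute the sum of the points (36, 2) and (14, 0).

(36, 2) + (14, 0). λ = (0 - 2)/(14 - 36) ≡ 77/57 mod 79. 57⁻¹ ≡ 61 (mod 79), so λ ≡ 36.
  x = λ² - 36 - 14 = 1296 - 50 ≡ 61; y = λ·(36 - 61) - 2 ≡ 46. → (61, 46)

(61, 46)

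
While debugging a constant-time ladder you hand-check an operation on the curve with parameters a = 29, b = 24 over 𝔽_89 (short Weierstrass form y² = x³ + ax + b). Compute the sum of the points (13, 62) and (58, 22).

(10, 54)

(13, 62) + (58, 22). λ = (22 - 62)/(58 - 13) ≡ 49/45 mod 89. 45⁻¹ ≡ 2 (mod 89) since 45·2 = 90 ≡ 1, so λ ≡ 9.
  x = λ² - 13 - 58 = 81 - 71 ≡ 10; y = λ·(13 - 10) - 62 ≡ 54. → (10, 54)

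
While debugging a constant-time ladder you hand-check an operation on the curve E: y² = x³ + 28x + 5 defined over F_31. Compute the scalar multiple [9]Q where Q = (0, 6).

Double-and-add on 9 = (1001)₂. Start with Q = (0, 6) for the leading 1-bit.
double: tangent at (0, 6): λ = (3·0² + 28)/(2·6) ≡ 28/12. 12⁻¹ ≡ 13 (mod 31) since 12·13 = 156 ≡ 1, so λ ≡ 28·13 ≡ 23.
  x = λ² - 0 - 0 = 529 - 0 ≡ 2; y = λ·(0 - 2) - 6 ≡ 10. → (2, 10)
double: tangent at (2, 10): λ = (3·2² + 28)/(2·10) ≡ 9/20. 20⁻¹ ≡ 14 (mod 31) since 20·14 = 280 ≡ 1, so λ ≡ 9·14 ≡ 2.
  x = λ² - 2 - 2 = 4 - 4 ≡ 0; y = λ·(2 - 0) - 10 ≡ 25. → (0, 25)
double: tangent at (0, 25): λ = (3·0² + 28)/(2·25) ≡ 28/19. 19⁻¹ ≡ 18 (mod 31) since 19·18 = 342 ≡ 1, so λ ≡ 28·18 ≡ 8.
  x = λ² - 0 - 0 = 64 - 0 ≡ 2; y = λ·(0 - 2) - 25 ≡ 21. → (2, 21)
add Q: (2, 21) + (0, 6). λ = (6 - 21)/(0 - 2) ≡ 16/29 mod 31. 29⁻¹ ≡ 15 (mod 31) since 29·15 = 435 ≡ 1, so λ ≡ 23.
  x = λ² - 2 - 0 = 529 - 2 ≡ 0; y = λ·(2 - 0) - 21 ≡ 25. → (0, 25)

(0, 25)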